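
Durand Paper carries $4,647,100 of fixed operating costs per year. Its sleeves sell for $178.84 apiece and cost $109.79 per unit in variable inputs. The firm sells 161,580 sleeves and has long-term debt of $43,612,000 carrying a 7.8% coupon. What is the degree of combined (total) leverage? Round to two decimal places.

Contribution at this volume is 161,580 × $69.05 = $11,157,099.00.
Operating income = contribution − fixed costs = $11,157,099.00 − $4,647,100 = $6,509,999.00. Interest = $3,401,736.00.
DOL = $11,157,099.00 ÷ $6,509,999.00 = 1.7138; DFL = $6,509,999.00 ÷ $3,108,263.00 = 2.0944.
Combined leverage = 1.7138 × 2.0944 = 3.5894.

3.59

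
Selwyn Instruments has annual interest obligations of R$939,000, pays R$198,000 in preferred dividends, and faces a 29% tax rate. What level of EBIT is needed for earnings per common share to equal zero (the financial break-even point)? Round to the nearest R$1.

R$1,217,873

Grossing the preferred dividend up to pre-tax terms: R$198,000 / (1 − 0.29) = R$278,873.24.
Financial break-even EBIT = interest + D_p ÷ (1 − t) = R$939,000 + R$278,873.24 = R$1,217,873.24.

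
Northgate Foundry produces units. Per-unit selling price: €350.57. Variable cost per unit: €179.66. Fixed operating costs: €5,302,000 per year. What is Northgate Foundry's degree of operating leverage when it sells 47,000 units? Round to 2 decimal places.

Contribution at this volume is 47,000 × €170.91 = €8,032,770.00.
Subtracting fixed costs: EBIT = €8,032,770.00 − €5,302,000 = €2,730,770.00.
DOL = contribution ÷ EBIT = €8,032,770.00 ÷ €2,730,770.00 = 2.9416.

2.94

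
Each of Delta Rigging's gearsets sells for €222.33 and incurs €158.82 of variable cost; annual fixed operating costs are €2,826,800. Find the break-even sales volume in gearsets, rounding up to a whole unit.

44,510 gearsets

Contribution margin per unit = €222.33 − €158.82 = €63.51.
Break-even volume = fixed costs ÷ CM per unit = €2,826,800 ÷ €63.51 = 44,509.53, so 44,510 gearsets.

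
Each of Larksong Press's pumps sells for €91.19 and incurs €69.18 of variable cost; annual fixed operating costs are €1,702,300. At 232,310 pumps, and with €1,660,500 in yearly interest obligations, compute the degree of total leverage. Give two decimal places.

2.92

At 232,310 units, contribution = 232,310 × €22.01 = €5,113,143.10.
EBIT = €5,113,143.10 − €1,702,300 = €3,410,843.10. Interest = €1,660,500.00, so EBIT − I = €1,750,343.10.
DCL = contribution ÷ (EBIT − I) = €5,113,143.10 ÷ €1,750,343.10 = 2.9212.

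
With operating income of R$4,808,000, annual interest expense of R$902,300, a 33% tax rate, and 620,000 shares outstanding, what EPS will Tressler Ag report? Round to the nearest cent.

Pre-tax income = R$4,808,000 − R$902,300.00 = R$3,905,700.00.
After tax at 33%: net income = R$3,905,700.00 × 0.67 = R$2,616,819.00.
EPS = R$2,616,819.00 ÷ 620,000 = R$4.22.

R$4.22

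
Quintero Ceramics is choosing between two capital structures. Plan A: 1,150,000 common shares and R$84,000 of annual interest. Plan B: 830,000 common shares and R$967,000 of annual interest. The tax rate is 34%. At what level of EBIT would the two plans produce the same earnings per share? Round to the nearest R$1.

R$3,257,281

Set EPS_A = EPS_B: (EBIT − R$84,000)(1 − 0.34) ÷ 1,150,000 = (EBIT − R$967,000)(1 − 0.34) ÷ 830,000.
Cancelling (1 − t) and cross-multiplying: 830,000·(EBIT − 84,000) = 1,150,000·(EBIT − 967,000).
Solving, EBIT = (967,000·1,150,000 − 84,000·830,000) / (1,150,000 − 830,000) = 1,042,330,000,000 / 320,000 = 3,257,281.25.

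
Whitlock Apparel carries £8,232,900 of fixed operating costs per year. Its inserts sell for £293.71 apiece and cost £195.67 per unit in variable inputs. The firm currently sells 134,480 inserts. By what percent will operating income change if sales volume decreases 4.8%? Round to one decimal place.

Total contribution margin = 134,480 × £98.04 = £13,184,419.20.
Subtracting fixed costs: EBIT = £13,184,419.20 − £8,232,900 = £4,951,519.20.
DOL = contribution ÷ EBIT = £13,184,419.20 ÷ £4,951,519.20 = 2.6627.
So EBIT moves 2.6627 × (-4.8%) = -12.8%.

-12.8%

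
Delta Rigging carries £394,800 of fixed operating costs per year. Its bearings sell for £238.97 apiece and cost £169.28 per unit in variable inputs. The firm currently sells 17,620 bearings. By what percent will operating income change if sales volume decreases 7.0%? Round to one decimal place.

-10.3%

Total contribution margin = 17,620 × £69.69 = £1,227,937.80.
Operating income = contribution − fixed costs = £1,227,937.80 − £394,800 = £833,137.80.
So DOL = total CM / EBIT = £1,227,937.80 / £833,137.80 = 1.4739.
Operating income changes by 1.4739 × -7.0% = -10.3%.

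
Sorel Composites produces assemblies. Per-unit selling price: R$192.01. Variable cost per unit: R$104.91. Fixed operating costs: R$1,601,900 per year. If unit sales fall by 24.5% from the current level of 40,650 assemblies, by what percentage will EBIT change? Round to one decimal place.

-44.7%

At 40,650 units, contribution = 40,650 × R$87.10 = R$3,540,615.00.
Operating income = contribution − fixed costs = R$3,540,615.00 − R$1,601,900 = R$1,938,715.00.
Degree of operating leverage = R$3,540,615.00 / R$1,938,715.00 = 1.8263.
So EBIT moves 1.8263 × (-24.5%) = -44.7%.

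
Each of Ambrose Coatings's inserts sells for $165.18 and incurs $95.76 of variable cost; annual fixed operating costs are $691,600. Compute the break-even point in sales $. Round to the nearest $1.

CM per unit = $165.18 − $95.76 = $69.42; CM ratio = $69.42 / $165.18 = 0.4203.
Break-even sales = FC ÷ CM ratio = $691,600 × $165.18 / $69.42 = $1,645,613.

$1,645,613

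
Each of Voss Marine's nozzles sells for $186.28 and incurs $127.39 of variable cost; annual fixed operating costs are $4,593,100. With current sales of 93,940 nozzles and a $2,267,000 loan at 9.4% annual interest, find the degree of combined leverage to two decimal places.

7.62

Total contribution margin = 93,940 × $58.89 = $5,532,126.60.
EBIT = $5,532,126.60 − $4,593,100 = $939,026.60. Interest = $213,098.00.
DOL = $5,532,126.60 ÷ $939,026.60 = 5.8913; DFL = $939,026.60 ÷ $725,928.60 = 1.2936.
DCL = DOL × DFL = 5.8913 × 1.2936 = 7.6210.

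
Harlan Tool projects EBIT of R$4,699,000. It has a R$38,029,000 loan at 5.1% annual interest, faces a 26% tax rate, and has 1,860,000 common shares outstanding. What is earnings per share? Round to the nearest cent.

Interest = R$1,939,479.00, so EBT = R$4,699,000 − R$1,939,479.00 = R$2,759,521.00.
After tax at 26%: net income = R$2,759,521.00 × 0.74 = R$2,042,045.54.
Per share: R$2,042,045.54 / 1,860,000 shares = R$1.10.

R$1.10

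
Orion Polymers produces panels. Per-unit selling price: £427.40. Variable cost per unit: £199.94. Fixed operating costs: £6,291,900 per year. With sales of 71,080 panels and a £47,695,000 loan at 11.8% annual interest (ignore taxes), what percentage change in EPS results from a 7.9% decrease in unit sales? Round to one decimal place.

-30.1%

Contribution at this volume is 71,080 × £227.46 = £16,167,856.80.
EBIT = £16,167,856.80 − £6,291,900 = £9,875,956.80.
Interest = £5,628,010.00, so EBIT − I = £4,247,946.80.
DCL = total CM / (EBIT − I) = £16,167,856.80 / £4,247,946.80 = 3.8060.
%ΔEPS = DCL × %ΔSales = 3.8060 × -7.9% = -30.1%.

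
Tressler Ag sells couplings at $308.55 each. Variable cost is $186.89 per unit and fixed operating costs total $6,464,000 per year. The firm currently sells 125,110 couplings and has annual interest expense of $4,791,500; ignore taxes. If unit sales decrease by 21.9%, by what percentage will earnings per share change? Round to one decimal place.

Total contribution margin = 125,110 × $121.66 = $15,220,882.60.
Subtracting fixed costs: EBIT = $15,220,882.60 − $6,464,000 = $8,756,882.60.
After interest of $4,791,500.00, pre-tax earnings = $3,965,382.60.
DCL = total CM / (EBIT − I) = $15,220,882.60 / $3,965,382.60 = 3.8384.
EPS therefore changes by 3.8384 × (-21.9%) = -84.1%.

-84.1%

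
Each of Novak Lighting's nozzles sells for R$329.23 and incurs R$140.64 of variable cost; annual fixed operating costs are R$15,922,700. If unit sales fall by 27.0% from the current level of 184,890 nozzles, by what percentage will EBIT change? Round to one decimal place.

At 184,890 units, contribution = 184,890 × R$188.59 = R$34,868,405.10.
EBIT = R$34,868,405.10 − R$15,922,700 = R$18,945,705.10.
So DOL = total CM / EBIT = R$34,868,405.10 / R$18,945,705.10 = 1.8404.
So EBIT moves 1.8404 × (-27.0%) = -49.7%.

-49.7%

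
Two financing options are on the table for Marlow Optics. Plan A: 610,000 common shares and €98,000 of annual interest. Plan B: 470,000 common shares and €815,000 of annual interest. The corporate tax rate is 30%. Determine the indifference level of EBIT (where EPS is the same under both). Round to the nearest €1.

Set EPS_A = EPS_B: (EBIT − €98,000)(1 − 0.30) ÷ 610,000 = (EBIT − €815,000)(1 − 0.30) ÷ 470,000.
The (1 − t) factor cancels: (EBIT − 98,000) × 470,000 = (EBIT − 815,000) × 610,000.
Solving, EBIT = (815,000·610,000 − 98,000·470,000) / (610,000 − 470,000) = 451,090,000,000 / 140,000 = 3,222,071.43.

€3,222,071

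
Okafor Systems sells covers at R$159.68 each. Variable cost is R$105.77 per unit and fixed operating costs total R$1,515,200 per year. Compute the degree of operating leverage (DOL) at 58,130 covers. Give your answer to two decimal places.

1.94

Contribution at this volume is 58,130 × R$53.91 = R$3,133,788.30.
EBIT = R$3,133,788.30 − R$1,515,200 = R$1,618,588.30.
Degree of operating leverage = R$3,133,788.30 / R$1,618,588.30 = 1.9361.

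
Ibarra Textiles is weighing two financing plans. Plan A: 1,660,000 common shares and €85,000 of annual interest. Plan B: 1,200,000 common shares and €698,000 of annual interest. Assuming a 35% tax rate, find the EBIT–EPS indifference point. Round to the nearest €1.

€2,297,130

At indifference, (EBIT − 85,000)(1 − t)/1,660,000 = (EBIT − 698,000)(1 − t)/1,200,000.
The (1 − t) factor cancels: (EBIT − 85,000) × 1,200,000 = (EBIT − 698,000) × 1,660,000.
Solving, EBIT = (698,000·1,660,000 − 85,000·1,200,000) / (1,660,000 − 1,200,000) = 1,056,680,000,000 / 460,000 = 2,297,130.43.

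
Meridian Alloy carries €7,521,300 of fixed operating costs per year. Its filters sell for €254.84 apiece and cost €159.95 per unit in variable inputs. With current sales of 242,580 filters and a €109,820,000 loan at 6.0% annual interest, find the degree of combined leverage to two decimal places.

2.58

Contribution at this volume is 242,580 × €94.89 = €23,018,416.20.
Operating income = contribution − fixed costs = €23,018,416.20 − €7,521,300 = €15,497,116.20. Interest = €6,589,200.00, so EBIT − I = €8,907,916.20.
DCL = contribution ÷ (EBIT − I) = €23,018,416.20 ÷ €8,907,916.20 = 2.5840.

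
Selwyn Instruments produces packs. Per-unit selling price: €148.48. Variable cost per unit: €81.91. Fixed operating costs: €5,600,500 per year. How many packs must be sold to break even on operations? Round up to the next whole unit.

84,130 packs

Each unit contributes €148.48 − €81.91 = €66.57.
Break-even Q = €5,600,500 / €66.57 = 84,129.49 → 84,130 packs.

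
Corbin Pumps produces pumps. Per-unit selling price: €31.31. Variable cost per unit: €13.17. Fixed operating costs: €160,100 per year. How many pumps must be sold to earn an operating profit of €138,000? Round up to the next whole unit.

Unit CM = price − variable cost = €31.31 − €13.17 = €18.14.
Units = (FC + target) / CM = (€160,100 + €138,000) / €18.14 = 16,433.30, so 16,434 pumps.

16,434 pumps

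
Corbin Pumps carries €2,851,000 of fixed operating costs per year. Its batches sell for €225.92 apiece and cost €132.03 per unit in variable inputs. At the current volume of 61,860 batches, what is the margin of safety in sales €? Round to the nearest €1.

Contribution margin per unit = €225.92 − €132.03 = €93.89. Break-even units = €2,851,000 ÷ €93.89 = 30,365.32; break-even revenue = 30,365.32 × €225.92 = €6,860,133.35.
Current sales = 61,860 × €225.92 = €13,975,411.20.
Margin of safety = €13,975,411.20 − €6,860,133.35 = €7,115,278.

€7,115,278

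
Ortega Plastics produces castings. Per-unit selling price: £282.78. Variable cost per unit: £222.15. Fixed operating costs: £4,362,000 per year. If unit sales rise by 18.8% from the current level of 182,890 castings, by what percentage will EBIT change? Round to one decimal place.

At 182,890 units, contribution = 182,890 × £60.63 = £11,088,620.70.
Subtracting fixed costs: EBIT = £11,088,620.70 − £4,362,000 = £6,726,620.70.
Degree of operating leverage = £11,088,620.70 / £6,726,620.70 = 1.6485.
Operating income changes by 1.6485 × +18.8% = +31.0%.

+31.0%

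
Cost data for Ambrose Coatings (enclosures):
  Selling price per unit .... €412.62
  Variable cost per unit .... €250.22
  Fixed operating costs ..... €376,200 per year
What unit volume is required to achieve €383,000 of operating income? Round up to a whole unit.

Unit CM = price − variable cost = €412.62 − €250.22 = €162.40.
Required volume = (fixed costs + target profit) ÷ CM = (€376,200 + €383,000) ÷ €162.40 = 4,674.88, so 4,675 enclosures.

4,675 enclosures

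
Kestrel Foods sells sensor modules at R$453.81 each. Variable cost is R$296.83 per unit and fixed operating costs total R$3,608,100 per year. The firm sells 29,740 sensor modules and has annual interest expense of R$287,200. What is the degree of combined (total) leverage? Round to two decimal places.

6.04

Total contribution margin = 29,740 × R$156.98 = R$4,668,585.20.
Operating income = contribution − fixed costs = R$4,668,585.20 − R$3,608,100 = R$1,060,485.20. Interest = R$287,200.00, so EBIT − I = R$773,285.20.
DCL = contribution ÷ (EBIT − I) = R$4,668,585.20 ÷ R$773,285.20 = 6.0373.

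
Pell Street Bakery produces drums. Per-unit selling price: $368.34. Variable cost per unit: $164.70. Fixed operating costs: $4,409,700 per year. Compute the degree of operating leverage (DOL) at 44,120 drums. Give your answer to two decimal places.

1.96

At 44,120 units, contribution = 44,120 × $203.64 = $8,984,596.80.
EBIT = $8,984,596.80 − $4,409,700 = $4,574,896.80.
Degree of operating leverage = $8,984,596.80 / $4,574,896.80 = 1.9639.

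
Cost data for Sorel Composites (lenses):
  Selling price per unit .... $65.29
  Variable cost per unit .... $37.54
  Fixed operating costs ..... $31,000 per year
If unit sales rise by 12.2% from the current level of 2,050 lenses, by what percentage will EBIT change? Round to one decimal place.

Contribution at this volume is 2,050 × $27.75 = $56,887.50.
Subtracting fixed costs: EBIT = $56,887.50 − $31,000 = $25,887.50.
So DOL = total CM / EBIT = $56,887.50 / $25,887.50 = 2.1975.
Operating income changes by 2.1975 × +12.2% = +26.8%.

+26.8%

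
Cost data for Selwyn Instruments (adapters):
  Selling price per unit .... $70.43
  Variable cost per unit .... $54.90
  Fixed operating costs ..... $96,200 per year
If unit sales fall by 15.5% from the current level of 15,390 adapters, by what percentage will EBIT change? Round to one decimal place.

-25.9%

Total contribution margin = 15,390 × $15.53 = $239,006.70.
Subtracting fixed costs: EBIT = $239,006.70 − $96,200 = $142,806.70.
So DOL = total CM / EBIT = $239,006.70 / $142,806.70 = 1.6736.
Operating income changes by 1.6736 × -15.5% = -25.9%.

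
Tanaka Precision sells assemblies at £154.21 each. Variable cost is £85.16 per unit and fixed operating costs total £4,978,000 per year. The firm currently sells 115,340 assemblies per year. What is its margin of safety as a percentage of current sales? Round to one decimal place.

Each unit contributes £154.21 − £85.16 = £69.05. Break-even units = £4,978,000 ÷ £69.05 = 72,092.69; break-even revenue = 72,092.69 × £154.21 = £11,117,413.18.
Actual sales revenue = 115,340 × £154.21 = £17,786,581.40.
Margin of safety = (£17,786,581.40 − £11,117,413.18) ÷ £17,786,581.40 = 37.5%.

37.5%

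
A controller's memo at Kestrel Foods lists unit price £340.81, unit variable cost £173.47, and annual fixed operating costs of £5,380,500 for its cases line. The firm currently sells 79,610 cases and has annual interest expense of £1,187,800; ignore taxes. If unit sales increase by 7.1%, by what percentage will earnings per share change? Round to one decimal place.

Total contribution margin = 79,610 × £167.34 = £13,321,937.40.
Subtracting fixed costs: EBIT = £13,321,937.40 − £5,380,500 = £7,941,437.40.
Interest = £1,187,800.00, so EBIT − I = £6,753,637.40.
DCL = total CM / (EBIT − I) = £13,321,937.40 / £6,753,637.40 = 1.9726.
%ΔEPS = DCL × %ΔSales = 1.9726 × +7.1% = +14.0%.

+14.0%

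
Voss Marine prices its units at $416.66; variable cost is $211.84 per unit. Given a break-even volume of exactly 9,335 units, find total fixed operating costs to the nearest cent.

Each unit contributes $416.66 − $211.84 = $204.82.
Fixed costs = break-even units × CM = 9,335 × $204.82 = $1,911,994.70.

$1,911,994.70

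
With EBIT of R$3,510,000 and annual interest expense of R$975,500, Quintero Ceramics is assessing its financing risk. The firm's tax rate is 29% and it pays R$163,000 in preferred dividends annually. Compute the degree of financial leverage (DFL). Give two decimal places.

1.52

Interest = R$975,500.00.
Preferred dividends grossed up pre-tax: R$163,000 / (1 − 0.29) = R$229,577.46.
DFL = EBIT ÷ [EBIT − I − D_p/(1−t)] = R$3,510,000 ÷ [R$3,510,000 − R$975,500.00 − R$229,577.46] = R$3,510,000 ÷ R$2,304,922.54 = 1.5228.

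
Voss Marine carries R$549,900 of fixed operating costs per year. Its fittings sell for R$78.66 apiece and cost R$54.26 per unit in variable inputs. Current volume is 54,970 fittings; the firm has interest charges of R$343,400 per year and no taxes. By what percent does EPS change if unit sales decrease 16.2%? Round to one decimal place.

Total contribution margin = 54,970 × R$24.40 = R$1,341,268.00.
EBIT = R$1,341,268.00 − R$549,900 = R$791,368.00.
Interest = R$343,400.00, so EBIT − I = R$447,968.00.
DCL = total CM / (EBIT − I) = R$1,341,268.00 / R$447,968.00 = 2.9941.
%ΔEPS = DCL × %ΔSales = 2.9941 × -16.2% = -48.5%.

-48.5%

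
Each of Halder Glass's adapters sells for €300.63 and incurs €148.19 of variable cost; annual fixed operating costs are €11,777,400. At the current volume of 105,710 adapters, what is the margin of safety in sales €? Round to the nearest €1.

€8,553,149

Unit CM = price − variable cost = €300.63 − €148.19 = €152.44. Break-even units = €11,777,400 ÷ €152.44 = 77,259.25; break-even revenue = 77,259.25 × €300.63 = €23,226,448.19.
Current sales = 105,710 × €300.63 = €31,779,597.30.
Margin of safety = €31,779,597.30 − €23,226,448.19 = €8,553,149.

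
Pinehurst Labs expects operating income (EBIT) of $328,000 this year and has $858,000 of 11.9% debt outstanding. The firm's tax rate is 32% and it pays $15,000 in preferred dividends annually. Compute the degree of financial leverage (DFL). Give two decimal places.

1.61

Interest = $102,102.00.
Pre-tax preferred-dividend burden = $15,000 ÷ (1 − 0.32) = $22,058.82.
DFL = EBIT ÷ [EBIT − I − D_p/(1−t)] = $328,000 ÷ [$328,000 − $102,102.00 − $22,058.82] = $328,000 ÷ $203,839.18 = 1.6091.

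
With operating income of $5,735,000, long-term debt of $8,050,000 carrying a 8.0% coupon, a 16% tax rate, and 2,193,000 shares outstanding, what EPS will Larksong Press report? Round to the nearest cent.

Interest = $644,000.00, so EBT = $5,735,000 − $644,000.00 = $5,091,000.00.
After tax at 16%: net income = $5,091,000.00 × 0.84 = $4,276,440.00.
Per share: $4,276,440.00 / 2,193,000 shares = $1.95.

$1.95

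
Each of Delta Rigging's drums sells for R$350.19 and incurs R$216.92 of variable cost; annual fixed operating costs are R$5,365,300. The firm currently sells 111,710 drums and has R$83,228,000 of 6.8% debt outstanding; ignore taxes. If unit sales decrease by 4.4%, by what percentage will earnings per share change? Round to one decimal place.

At 111,710 units, contribution = 111,710 × R$133.27 = R$14,887,591.70.
Operating income = contribution − fixed costs = R$14,887,591.70 − R$5,365,300 = R$9,522,291.70.
Interest = R$5,659,504.00, so EBIT − I = R$3,862,787.70.
DCL = total CM / (EBIT − I) = R$14,887,591.70 / R$3,862,787.70 = 3.8541.
%ΔEPS = DCL × %ΔSales = 3.8541 × -4.4% = -17.0%.

-17.0%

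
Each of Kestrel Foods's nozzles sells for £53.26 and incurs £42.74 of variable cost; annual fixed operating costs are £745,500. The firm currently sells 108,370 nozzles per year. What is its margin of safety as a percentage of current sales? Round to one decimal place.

34.6%

Contribution margin per unit = £53.26 − £42.74 = £10.52. Break-even units = £745,500 ÷ £10.52 = 70,865.02; break-even revenue = 70,865.02 × £53.26 = £3,774,270.91.
Actual sales revenue = 108,370 × £53.26 = £5,771,786.20.
Margin of safety = (£5,771,786.20 − £3,774,270.91) ÷ £5,771,786.20 = 34.6%.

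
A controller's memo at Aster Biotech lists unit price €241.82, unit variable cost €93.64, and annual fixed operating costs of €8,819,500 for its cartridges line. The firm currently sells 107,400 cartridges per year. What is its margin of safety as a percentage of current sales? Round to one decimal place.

Each unit contributes €241.82 − €93.64 = €148.18. Break-even units = €8,819,500 ÷ €148.18 = 59,518.83; break-even revenue = 59,518.83 × €241.82 = €14,392,843.10.
Current sales = 107,400 × €241.82 = €25,971,468.00.
Margin of safety = (€25,971,468.00 − €14,392,843.10) ÷ €25,971,468.00 = 44.6%.

44.6%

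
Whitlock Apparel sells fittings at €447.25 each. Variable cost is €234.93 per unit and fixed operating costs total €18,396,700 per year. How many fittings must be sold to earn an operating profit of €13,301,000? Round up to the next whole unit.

Unit CM = price − variable cost = €447.25 − €234.93 = €212.32.
Required volume = (fixed costs + target profit) ÷ CM = (€18,396,700 + €13,301,000) ÷ €212.32 = 149,292.11, so 149,293 fittings.

149,293 fittings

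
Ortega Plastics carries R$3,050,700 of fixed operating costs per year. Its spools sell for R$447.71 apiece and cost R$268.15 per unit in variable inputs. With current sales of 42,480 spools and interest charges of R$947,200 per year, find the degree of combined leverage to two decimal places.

Contribution at this volume is 42,480 × R$179.56 = R$7,627,708.80.
Subtracting fixed costs: EBIT = R$7,627,708.80 − R$3,050,700 = R$4,577,008.80. Interest = R$947,200.00, so EBIT − I = R$3,629,808.80.
Degree of total leverage = total CM / (EBIT − interest) = R$7,627,708.80 / R$3,629,808.80 = 2.1014.

2.10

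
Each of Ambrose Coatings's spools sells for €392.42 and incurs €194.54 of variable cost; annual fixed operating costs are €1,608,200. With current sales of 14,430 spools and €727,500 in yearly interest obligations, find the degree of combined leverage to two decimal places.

5.49

Contribution at this volume is 14,430 × €197.88 = €2,855,408.40.
Operating income = contribution − fixed costs = €2,855,408.40 − €1,608,200 = €1,247,208.40. Interest = €727,500.00.
DOL = €2,855,408.40 ÷ €1,247,208.40 = 2.2894; DFL = €1,247,208.40 ÷ €519,708.40 = 2.3998.
Combined leverage = 2.2894 × 2.3998 = 5.4941.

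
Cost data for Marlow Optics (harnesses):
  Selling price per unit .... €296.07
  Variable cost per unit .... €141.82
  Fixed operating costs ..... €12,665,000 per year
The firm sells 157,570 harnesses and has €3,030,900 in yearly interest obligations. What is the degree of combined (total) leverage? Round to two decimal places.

Total contribution margin = 157,570 × €154.25 = €24,305,172.50.
Operating income = contribution − fixed costs = €24,305,172.50 − €12,665,000 = €11,640,172.50. Interest = €3,030,900.00, so EBIT − I = €8,609,272.50.
Degree of total leverage = total CM / (EBIT − interest) = €24,305,172.50 / €8,609,272.50 = 2.8231.

2.82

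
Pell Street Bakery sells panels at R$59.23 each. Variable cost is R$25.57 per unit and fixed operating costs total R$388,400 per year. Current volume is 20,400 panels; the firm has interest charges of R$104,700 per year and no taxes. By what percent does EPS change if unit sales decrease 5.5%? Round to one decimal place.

Total contribution margin = 20,400 × R$33.66 = R$686,664.00.
Operating income = contribution − fixed costs = R$686,664.00 − R$388,400 = R$298,264.00.
After interest of R$104,700.00, pre-tax earnings = R$193,564.00.
Degree of combined leverage = contribution ÷ (EBIT − I) = R$686,664.00 ÷ R$193,564.00 = 3.5475.
%ΔEPS = DCL × %ΔSales = 3.5475 × -5.5% = -19.5%.

-19.5%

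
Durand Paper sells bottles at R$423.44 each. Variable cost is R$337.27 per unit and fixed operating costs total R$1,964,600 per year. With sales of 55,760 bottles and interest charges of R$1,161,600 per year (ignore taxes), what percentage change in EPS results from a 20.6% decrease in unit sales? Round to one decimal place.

-59.0%

Contribution at this volume is 55,760 × R$86.17 = R$4,804,839.20.
Operating income = contribution − fixed costs = R$4,804,839.20 − R$1,964,600 = R$2,840,239.20.
Interest = R$1,161,600.00, so EBIT − I = R$1,678,639.20.
DCL = total CM / (EBIT − I) = R$4,804,839.20 / R$1,678,639.20 = 2.8623.
EPS therefore changes by 2.8623 × (-20.6%) = -59.0%.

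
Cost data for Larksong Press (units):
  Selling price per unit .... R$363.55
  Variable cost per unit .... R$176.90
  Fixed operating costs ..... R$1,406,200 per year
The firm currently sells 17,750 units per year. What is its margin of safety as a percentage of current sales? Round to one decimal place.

Unit CM = price − variable cost = R$363.55 − R$176.90 = R$186.65. Break-even units = R$1,406,200 ÷ R$186.65 = 7,533.89; break-even revenue = 7,533.89 × R$363.55 = R$2,738,944.60.
Current sales = 17,750 × R$363.55 = R$6,453,012.50.
Margin of safety = (R$6,453,012.50 − R$2,738,944.60) ÷ R$6,453,012.50 = 57.6%.

57.6%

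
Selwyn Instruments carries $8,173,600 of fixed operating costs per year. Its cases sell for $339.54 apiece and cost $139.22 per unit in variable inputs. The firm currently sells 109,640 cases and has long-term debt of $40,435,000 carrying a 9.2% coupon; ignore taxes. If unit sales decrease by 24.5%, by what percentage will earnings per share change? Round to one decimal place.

-53.4%

Total contribution margin = 109,640 × $200.32 = $21,963,084.80.
Operating income = contribution − fixed costs = $21,963,084.80 − $8,173,600 = $13,789,484.80.
After interest of $3,720,020.00, pre-tax earnings = $10,069,464.80.
DCL = total CM / (EBIT − I) = $21,963,084.80 / $10,069,464.80 = 2.1812.
EPS therefore changes by 2.1812 × (-24.5%) = -53.4%.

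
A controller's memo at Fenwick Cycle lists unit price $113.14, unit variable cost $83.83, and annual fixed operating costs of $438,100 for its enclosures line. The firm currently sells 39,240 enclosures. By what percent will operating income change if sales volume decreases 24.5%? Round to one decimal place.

-39.6%

Contribution at this volume is 39,240 × $29.31 = $1,150,124.40.
EBIT = $1,150,124.40 − $438,100 = $712,024.40.
So DOL = total CM / EBIT = $1,150,124.40 / $712,024.40 = 1.6153.
So EBIT moves 1.6153 × (-24.5%) = -39.6%.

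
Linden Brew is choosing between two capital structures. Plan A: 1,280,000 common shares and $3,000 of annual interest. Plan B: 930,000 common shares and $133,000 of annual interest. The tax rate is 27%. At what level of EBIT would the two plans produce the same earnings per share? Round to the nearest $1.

$478,429

At indifference, (EBIT − 3,000)(1 − t)/1,280,000 = (EBIT − 133,000)(1 − t)/930,000.
The (1 − t) factor cancels: (EBIT − 3,000) × 930,000 = (EBIT − 133,000) × 1,280,000.
EBIT × (1,280,000 − 930,000) = 133,000 × 1,280,000 − 3,000 × 930,000 = 167,450,000,000, so EBIT = 167,450,000,000 ÷ 350,000 = 478,428.57.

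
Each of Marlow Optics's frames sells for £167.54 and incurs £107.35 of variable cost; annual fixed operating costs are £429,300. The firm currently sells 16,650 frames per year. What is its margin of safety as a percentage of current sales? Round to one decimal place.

Contribution margin per unit = £167.54 − £107.35 = £60.19. Break-even units = £429,300 ÷ £60.19 = 7,132.41; break-even revenue = 7,132.41 × £167.54 = £1,194,964.65.
Current sales = 16,650 × £167.54 = £2,789,541.00.
Margin of safety = (£2,789,541.00 − £1,194,964.65) ÷ £2,789,541.00 = 57.2%.

57.2%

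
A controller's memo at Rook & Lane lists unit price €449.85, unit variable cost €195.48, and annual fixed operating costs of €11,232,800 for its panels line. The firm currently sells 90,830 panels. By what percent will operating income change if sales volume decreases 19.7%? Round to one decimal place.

-38.3%

Total contribution margin = 90,830 × €254.37 = €23,104,427.10.
Operating income = contribution − fixed costs = €23,104,427.10 − €11,232,800 = €11,871,627.10.
So DOL = total CM / EBIT = €23,104,427.10 / €11,871,627.10 = 1.9462.
%ΔEBIT = DOL × %ΔSales = 1.9462 × -19.7% = -38.3%.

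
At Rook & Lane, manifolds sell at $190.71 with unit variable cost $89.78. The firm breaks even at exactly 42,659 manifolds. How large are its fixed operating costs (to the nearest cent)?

Contribution margin per unit = $190.71 − $89.78 = $100.93.
Since BE = FC / CM, FC = 42,659 × $100.93 = $4,305,572.87.

$4,305,572.87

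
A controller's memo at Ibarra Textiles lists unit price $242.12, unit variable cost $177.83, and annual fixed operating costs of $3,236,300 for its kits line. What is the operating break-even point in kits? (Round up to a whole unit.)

50,340 kits

Each unit contributes $242.12 − $177.83 = $64.29.
Units to break even: $3,236,300 ÷ $64.29 = 50,339.09, rounded up to 50,340.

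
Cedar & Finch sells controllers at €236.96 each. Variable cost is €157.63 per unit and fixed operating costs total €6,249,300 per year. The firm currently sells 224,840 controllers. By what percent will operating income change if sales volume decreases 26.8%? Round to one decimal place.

-41.3%

Contribution at this volume is 224,840 × €79.33 = €17,836,557.20.
EBIT = €17,836,557.20 − €6,249,300 = €11,587,257.20.
Degree of operating leverage = €17,836,557.20 / €11,587,257.20 = 1.5393.
%ΔEBIT = DOL × %ΔSales = 1.5393 × -26.8% = -41.3%.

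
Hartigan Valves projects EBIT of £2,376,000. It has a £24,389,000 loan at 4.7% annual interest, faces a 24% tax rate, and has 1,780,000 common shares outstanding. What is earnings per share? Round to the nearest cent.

£0.53

Interest = £1,146,283.00, so EBT = £2,376,000 − £1,146,283.00 = £1,229,717.00.
After tax at 24%: net income = £1,229,717.00 × 0.76 = £934,584.92.
EPS = £934,584.92 ÷ 1,780,000 = £0.53.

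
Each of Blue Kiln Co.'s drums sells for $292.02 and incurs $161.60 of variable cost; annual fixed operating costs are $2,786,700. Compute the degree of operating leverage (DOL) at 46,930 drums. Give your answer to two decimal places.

1.84

At 46,930 units, contribution = 46,930 × $130.42 = $6,120,610.60.
EBIT = $6,120,610.60 − $2,786,700 = $3,333,910.60.
So DOL = total CM / EBIT = $6,120,610.60 / $3,333,910.60 = 1.8359.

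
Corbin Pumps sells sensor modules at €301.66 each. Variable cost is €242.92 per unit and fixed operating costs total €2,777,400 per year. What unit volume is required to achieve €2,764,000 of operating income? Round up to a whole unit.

Contribution margin per unit = €301.66 − €242.92 = €58.74.
Required volume = (fixed costs + target profit) ÷ CM = (€2,777,400 + €2,764,000) ÷ €58.74 = 94,337.76, so 94,338 sensor modules.

94,338 sensor modules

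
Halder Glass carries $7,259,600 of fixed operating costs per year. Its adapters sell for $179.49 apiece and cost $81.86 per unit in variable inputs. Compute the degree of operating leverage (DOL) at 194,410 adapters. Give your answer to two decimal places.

1.62

At 194,410 units, contribution = 194,410 × $97.63 = $18,980,248.30.
Operating income = contribution − fixed costs = $18,980,248.30 − $7,259,600 = $11,720,648.30.
Degree of operating leverage = $18,980,248.30 / $11,720,648.30 = 1.6194.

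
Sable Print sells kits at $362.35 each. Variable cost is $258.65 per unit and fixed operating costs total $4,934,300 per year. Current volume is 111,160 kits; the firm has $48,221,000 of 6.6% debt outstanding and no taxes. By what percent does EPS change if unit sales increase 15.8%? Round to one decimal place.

+53.4%

Total contribution margin = 111,160 × $103.70 = $11,527,292.00.
Subtracting fixed costs: EBIT = $11,527,292.00 − $4,934,300 = $6,592,992.00.
After interest of $3,182,586.00, pre-tax earnings = $3,410,406.00.
DCL = total CM / (EBIT − I) = $11,527,292.00 / $3,410,406.00 = 3.3800.
%ΔEPS = DCL × %ΔSales = 3.3800 × +15.8% = +53.4%.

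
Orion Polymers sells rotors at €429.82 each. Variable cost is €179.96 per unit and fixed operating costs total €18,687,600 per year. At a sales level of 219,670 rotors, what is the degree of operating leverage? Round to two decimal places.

Contribution at this volume is 219,670 × €249.86 = €54,886,746.20.
Operating income = contribution − fixed costs = €54,886,746.20 − €18,687,600 = €36,199,146.20.
Degree of operating leverage = €54,886,746.20 / €36,199,146.20 = 1.5162.

1.52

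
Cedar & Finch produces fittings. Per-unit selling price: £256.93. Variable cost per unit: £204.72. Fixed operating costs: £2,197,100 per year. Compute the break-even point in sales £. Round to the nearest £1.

£10,812,122

Contribution margin per unit = £256.93 − £204.72 = £52.21, a CM ratio of £52.21 ÷ £256.93 = 0.2032.
Break-even sales = FC ÷ CM ratio = £2,197,100 × £256.93 / £52.21 = £10,812,122.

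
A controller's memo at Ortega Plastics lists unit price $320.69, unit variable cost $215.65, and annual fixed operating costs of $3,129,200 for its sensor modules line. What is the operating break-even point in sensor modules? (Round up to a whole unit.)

29,791 sensor modules

Contribution margin per unit = $320.69 − $215.65 = $105.04.
Units to break even: $3,129,200 ÷ $105.04 = 29,790.56, rounded up to 29,791.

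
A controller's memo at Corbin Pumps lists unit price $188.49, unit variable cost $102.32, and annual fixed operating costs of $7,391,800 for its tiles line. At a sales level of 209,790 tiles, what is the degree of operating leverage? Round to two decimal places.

1.69

At 209,790 units, contribution = 209,790 × $86.17 = $18,077,604.30.
EBIT = $18,077,604.30 − $7,391,800 = $10,685,804.30.
Degree of operating leverage = $18,077,604.30 / $10,685,804.30 = 1.6917.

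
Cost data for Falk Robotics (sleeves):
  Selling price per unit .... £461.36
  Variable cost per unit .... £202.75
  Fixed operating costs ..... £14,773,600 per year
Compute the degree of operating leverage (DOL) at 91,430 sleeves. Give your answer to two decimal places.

2.67

Contribution at this volume is 91,430 × £258.61 = £23,644,712.30.
EBIT = £23,644,712.30 − £14,773,600 = £8,871,112.30.
So DOL = total CM / EBIT = £23,644,712.30 / £8,871,112.30 = 2.6654.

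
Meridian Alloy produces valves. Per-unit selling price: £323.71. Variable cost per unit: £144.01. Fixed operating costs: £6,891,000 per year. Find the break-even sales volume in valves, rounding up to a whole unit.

38,348 valves

Each unit contributes £323.71 − £144.01 = £179.70.
Break-even Q = £6,891,000 / £179.70 = 38,347.25 → 38,348 valves.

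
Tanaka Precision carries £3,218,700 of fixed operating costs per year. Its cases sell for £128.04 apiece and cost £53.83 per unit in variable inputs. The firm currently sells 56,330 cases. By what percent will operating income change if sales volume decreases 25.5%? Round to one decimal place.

-110.9%

At 56,330 units, contribution = 56,330 × £74.21 = £4,180,249.30.
Operating income = contribution − fixed costs = £4,180,249.30 − £3,218,700 = £961,549.30.
Degree of operating leverage = £4,180,249.30 / £961,549.30 = 4.3474.
%ΔEBIT = DOL × %ΔSales = 4.3474 × -25.5% = -110.9%.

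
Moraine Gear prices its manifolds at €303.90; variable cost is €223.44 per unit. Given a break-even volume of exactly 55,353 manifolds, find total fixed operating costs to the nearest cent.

Contribution margin per unit = €303.90 − €223.44 = €80.46.
Since BE = FC / CM, FC = 55,353 × €80.46 = €4,453,702.38.

€4,453,702.38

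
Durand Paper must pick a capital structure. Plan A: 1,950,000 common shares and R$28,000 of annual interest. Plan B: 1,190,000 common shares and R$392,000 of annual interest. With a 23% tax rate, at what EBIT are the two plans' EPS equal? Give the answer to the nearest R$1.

Set EPS_A = EPS_B: (EBIT − R$28,000)(1 − 0.23) ÷ 1,950,000 = (EBIT − R$392,000)(1 − 0.23) ÷ 1,190,000.
The (1 − t) factor cancels: (EBIT − 28,000) × 1,190,000 = (EBIT − 392,000) × 1,950,000.
EBIT × (1,950,000 − 1,190,000) = 392,000 × 1,950,000 − 28,000 × 1,190,000 = 731,080,000,000, so EBIT = 731,080,000,000 ÷ 760,000 = 961,947.37.

R$961,947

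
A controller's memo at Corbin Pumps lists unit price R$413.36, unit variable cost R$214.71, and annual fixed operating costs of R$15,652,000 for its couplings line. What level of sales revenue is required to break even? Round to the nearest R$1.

R$32,569,397

Contribution margin per unit = R$413.36 − R$214.71 = R$198.65, a CM ratio of R$198.65 ÷ R$413.36 = 0.4806.
Break-even revenue = fixed costs × price ÷ CM = R$15,652,000 × R$413.36 ÷ R$198.65 = R$32,569,397.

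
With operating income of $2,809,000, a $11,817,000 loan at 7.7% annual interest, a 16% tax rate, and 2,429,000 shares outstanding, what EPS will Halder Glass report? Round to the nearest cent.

$0.66

Pre-tax income = $2,809,000 − $909,909.00 = $1,899,091.00.
Net income = $1,899,091.00 × (1 − 0.16) = $1,595,236.44.
EPS = $1,595,236.44 ÷ 2,429,000 = $0.66.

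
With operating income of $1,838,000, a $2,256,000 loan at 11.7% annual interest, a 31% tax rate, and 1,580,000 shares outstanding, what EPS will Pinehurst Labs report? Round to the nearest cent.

$0.69

Interest = $263,952.00, so EBT = $1,838,000 − $263,952.00 = $1,574,048.00.
Net income = $1,574,048.00 × (1 − 0.31) = $1,086,093.12.
Per share: $1,086,093.12 / 1,580,000 shares = $0.69.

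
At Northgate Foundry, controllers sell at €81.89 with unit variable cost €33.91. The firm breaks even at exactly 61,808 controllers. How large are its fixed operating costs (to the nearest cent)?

Unit CM = price − variable cost = €81.89 − €33.91 = €47.98.
Fixed costs = break-even units × CM = 61,808 × €47.98 = €2,965,547.84.

€2,965,547.84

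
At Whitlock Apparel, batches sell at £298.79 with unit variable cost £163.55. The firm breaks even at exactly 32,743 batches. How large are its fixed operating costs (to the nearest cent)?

Unit CM = price − variable cost = £298.79 − £163.55 = £135.24.
Since BE = FC / CM, FC = 32,743 × £135.24 = £4,428,163.32.

£4,428,163.32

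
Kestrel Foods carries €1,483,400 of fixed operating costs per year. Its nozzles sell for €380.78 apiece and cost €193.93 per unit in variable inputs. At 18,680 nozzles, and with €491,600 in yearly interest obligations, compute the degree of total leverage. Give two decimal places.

2.30

Contribution at this volume is 18,680 × €186.85 = €3,490,358.00.
Subtracting fixed costs: EBIT = €3,490,358.00 − €1,483,400 = €2,006,958.00. Interest = €491,600.00.
DOL = €3,490,358.00 ÷ €2,006,958.00 = 1.7391; DFL = €2,006,958.00 ÷ €1,515,358.00 = 1.3244.
DCL = DOL × DFL = 1.7391 × 1.3244 = 2.3033.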